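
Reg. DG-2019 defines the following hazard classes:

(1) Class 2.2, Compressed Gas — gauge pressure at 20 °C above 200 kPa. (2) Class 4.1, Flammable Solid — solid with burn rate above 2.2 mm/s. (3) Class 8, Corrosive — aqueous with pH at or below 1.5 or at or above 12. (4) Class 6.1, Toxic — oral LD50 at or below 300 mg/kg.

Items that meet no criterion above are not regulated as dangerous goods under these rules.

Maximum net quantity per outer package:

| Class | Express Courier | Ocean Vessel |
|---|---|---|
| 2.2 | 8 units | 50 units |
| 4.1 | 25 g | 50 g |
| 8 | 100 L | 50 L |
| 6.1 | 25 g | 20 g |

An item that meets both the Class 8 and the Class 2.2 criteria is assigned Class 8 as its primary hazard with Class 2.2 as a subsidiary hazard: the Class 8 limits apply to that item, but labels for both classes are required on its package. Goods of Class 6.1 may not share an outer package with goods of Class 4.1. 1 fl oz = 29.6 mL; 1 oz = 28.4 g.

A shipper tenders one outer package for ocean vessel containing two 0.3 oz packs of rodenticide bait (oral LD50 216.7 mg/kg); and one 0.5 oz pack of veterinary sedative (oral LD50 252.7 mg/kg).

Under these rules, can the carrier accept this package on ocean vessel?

The rodenticide bait has oral LD50 216.7 mg/kg, which is ≤ 300 mg/kg, so it is Class 6.1 (Toxic).
Veterinary sedative: oral LD50 252.7 mg/kg ≤ 300 mg/kg → Class 6.1 (Toxic).
Total Class 6.1: (two 0.3 oz packs = 17.04 g) + (one 0.5 oz pack = 14.2 g) = 31.24 g.
That exceeds the Class 6.1 ocean vessel limit of 20 g.

No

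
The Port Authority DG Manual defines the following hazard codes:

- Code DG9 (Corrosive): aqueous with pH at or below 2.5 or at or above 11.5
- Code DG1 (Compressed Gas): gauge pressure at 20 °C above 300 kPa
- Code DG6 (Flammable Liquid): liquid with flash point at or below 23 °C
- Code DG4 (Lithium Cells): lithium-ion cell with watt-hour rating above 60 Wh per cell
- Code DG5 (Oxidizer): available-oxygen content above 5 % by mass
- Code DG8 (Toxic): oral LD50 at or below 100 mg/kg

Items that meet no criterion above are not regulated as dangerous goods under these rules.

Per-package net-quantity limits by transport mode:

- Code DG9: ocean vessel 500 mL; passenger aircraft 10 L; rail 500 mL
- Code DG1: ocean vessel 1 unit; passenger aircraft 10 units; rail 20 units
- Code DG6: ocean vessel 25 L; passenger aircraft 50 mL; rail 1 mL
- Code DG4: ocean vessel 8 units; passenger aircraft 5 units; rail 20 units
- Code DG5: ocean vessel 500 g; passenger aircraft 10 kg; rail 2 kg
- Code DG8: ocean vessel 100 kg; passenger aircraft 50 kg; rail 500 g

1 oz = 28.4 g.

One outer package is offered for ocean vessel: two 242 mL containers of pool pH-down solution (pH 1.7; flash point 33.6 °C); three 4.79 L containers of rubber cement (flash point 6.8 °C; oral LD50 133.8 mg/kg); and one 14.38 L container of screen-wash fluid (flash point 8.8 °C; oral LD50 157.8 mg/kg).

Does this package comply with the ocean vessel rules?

No

pH 1.7 meets the Code DG9 criterion (Corrosive), so the pool pH-down solution is Code DG9.
The rubber cement has flash point 6.8 °C, which is ≤ 23 °C, so it is Code DG6 (Flammable Liquid).
With flash point 8.8 °C (≤ 23 °C), the screen-wash fluid falls in Code DG6.
Total Code DG6: (three 4.79 L containers = 14.37 L) + 14.38 L = 28.75 L.
That exceeds the Code DG6 ocean vessel limit of 25 L.
Code DG9 quantity: two 242 mL containers = 484 mL.
484 mL is within the ocean vessel limit of 500 mL for Code DG9.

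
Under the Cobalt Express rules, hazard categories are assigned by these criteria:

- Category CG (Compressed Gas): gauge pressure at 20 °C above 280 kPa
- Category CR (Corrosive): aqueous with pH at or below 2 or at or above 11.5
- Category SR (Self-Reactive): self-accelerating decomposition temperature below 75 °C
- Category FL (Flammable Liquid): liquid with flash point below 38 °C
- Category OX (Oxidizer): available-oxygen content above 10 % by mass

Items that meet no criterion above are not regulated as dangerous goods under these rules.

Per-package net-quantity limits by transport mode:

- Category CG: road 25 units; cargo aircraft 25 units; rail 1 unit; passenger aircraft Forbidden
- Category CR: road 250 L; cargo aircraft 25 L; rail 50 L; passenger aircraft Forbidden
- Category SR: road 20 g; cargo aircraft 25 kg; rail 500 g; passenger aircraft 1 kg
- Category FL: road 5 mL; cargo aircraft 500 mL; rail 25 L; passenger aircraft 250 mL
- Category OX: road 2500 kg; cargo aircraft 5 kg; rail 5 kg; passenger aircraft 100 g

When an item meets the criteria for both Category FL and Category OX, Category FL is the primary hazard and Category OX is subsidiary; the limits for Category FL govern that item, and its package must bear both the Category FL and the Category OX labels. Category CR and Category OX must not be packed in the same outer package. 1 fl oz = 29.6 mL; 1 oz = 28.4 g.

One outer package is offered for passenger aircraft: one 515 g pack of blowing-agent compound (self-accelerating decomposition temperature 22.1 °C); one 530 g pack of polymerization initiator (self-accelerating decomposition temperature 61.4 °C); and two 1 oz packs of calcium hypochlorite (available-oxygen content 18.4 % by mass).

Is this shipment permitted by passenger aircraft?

Blowing-agent compound: self-accelerating decomposition temperature 22.1 °C < 75 °C → Category SR (Self-Reactive).
Polymerization initiator: self-accelerating decomposition temperature 61.4 °C < 75 °C → Category SR (Self-Reactive).
Available-oxygen content 18.4 % by mass meets the Category OX criterion (Oxidizer), so the calcium hypochlorite is Category OX.
Total Category SR: 515 g + 530 g = 1.045 kg.
1.045 kg > 1 kg (passenger aircraft limit, Category SR) — over the limit.
Category OX quantity: two 1 oz packs = 56.8 g.
That is within the Category OX passenger aircraft limit of 100 g.
The segregation rule (Category CR with Category OX) does not apply to Category SR with Category OX.

No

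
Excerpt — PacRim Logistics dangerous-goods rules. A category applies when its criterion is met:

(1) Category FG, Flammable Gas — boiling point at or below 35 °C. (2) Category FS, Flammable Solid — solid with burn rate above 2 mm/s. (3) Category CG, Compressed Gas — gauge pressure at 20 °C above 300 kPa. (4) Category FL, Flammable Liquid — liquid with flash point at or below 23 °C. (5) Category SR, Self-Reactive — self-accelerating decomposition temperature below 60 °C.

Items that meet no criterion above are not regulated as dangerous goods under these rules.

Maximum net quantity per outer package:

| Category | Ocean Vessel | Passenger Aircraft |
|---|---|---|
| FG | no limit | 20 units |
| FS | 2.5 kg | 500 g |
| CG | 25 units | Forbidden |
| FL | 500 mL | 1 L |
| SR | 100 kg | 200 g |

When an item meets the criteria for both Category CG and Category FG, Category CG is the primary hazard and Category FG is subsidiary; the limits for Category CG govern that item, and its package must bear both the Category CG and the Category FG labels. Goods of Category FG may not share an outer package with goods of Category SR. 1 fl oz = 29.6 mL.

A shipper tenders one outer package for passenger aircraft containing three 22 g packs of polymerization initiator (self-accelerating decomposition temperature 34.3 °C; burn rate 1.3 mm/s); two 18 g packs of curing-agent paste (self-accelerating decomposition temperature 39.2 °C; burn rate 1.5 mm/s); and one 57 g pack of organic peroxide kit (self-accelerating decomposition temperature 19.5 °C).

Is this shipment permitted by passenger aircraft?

Yes

Self-accelerating decomposition temperature 34.3 °C meets the Category SR criterion (Self-Reactive), so the polymerization initiator is Category SR.
With self-accelerating decomposition temperature 39.2 °C (< 60 °C), the curing-agent paste falls in Category SR.
Organic peroxide kit: self-accelerating decomposition temperature 19.5 °C < 60 °C → Category SR (Self-Reactive).
Total Category SR: (three 22 g packs = 66 g) + (two 18 g packs = 36 g) + 57 g = 159 g.
159 g ≤ 200 g (passenger aircraft limit, Category SR) — within limit.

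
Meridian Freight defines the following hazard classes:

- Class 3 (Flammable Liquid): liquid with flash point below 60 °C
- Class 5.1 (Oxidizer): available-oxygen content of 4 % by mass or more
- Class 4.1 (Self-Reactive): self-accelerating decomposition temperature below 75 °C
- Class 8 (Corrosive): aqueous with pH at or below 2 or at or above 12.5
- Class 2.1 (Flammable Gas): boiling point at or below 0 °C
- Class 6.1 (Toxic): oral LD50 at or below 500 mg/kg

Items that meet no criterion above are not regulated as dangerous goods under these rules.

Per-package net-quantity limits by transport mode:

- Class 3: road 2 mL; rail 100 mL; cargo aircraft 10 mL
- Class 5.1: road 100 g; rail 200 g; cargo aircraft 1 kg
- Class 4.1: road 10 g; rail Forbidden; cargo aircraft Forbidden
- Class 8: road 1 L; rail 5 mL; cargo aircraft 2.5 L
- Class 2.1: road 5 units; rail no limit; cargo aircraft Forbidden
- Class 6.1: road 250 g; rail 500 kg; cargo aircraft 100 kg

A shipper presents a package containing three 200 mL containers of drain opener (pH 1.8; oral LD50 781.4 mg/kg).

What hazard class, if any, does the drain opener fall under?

Class 8

The drain opener has pH 1.8, which is ≤ 2, so it is Class 8 (Corrosive).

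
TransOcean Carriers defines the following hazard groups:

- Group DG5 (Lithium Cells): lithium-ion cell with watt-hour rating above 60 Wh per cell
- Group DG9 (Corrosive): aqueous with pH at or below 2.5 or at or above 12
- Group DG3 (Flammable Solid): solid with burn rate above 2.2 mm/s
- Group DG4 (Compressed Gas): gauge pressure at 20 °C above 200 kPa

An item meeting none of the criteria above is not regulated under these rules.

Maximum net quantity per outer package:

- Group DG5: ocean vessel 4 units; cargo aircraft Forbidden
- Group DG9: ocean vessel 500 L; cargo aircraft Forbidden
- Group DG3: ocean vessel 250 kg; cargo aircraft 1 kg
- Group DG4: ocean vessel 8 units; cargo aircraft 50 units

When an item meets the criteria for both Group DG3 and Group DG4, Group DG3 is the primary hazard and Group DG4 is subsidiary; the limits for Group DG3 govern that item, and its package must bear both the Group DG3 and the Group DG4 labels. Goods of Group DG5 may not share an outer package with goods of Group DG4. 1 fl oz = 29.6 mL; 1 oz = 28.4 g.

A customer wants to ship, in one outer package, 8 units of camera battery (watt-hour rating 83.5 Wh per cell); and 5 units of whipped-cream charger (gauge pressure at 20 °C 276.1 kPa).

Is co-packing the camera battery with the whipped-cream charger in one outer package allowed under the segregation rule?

No

With watt-hour rating 83.5 Wh per cell (> 60 Wh per cell), the camera battery falls in Group DG5.
The whipped-cream charger has gauge pressure at 20 °C 276.1 kPa, which is > 200 kPa, so it is Group DG4 (Compressed Gas).
Group DG5 and Group DG4 may not share an outer package.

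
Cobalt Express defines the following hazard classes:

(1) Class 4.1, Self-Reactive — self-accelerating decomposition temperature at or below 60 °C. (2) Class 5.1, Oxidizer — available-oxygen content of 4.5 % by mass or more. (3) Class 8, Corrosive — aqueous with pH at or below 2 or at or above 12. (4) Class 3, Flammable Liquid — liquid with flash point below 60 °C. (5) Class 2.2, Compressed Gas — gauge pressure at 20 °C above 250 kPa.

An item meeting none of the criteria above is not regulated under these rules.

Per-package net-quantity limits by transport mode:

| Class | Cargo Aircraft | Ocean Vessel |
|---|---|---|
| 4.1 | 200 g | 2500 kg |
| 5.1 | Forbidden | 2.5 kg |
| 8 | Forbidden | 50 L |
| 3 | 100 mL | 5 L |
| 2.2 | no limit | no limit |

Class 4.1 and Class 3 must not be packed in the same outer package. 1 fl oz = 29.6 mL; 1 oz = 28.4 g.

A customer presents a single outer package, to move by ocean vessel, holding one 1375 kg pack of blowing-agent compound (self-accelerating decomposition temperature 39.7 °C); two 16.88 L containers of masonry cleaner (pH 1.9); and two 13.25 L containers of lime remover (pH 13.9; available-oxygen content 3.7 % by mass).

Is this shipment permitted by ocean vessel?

The blowing-agent compound has self-accelerating decomposition temperature 39.7 °C, which is ≤ 60 °C, so it is Class 4.1 (Self-Reactive).
The masonry cleaner has pH 1.9, which is ≤ 2, so it is Class 8 (Corrosive).
Lime remover: pH 13.9 ≥ 12 → Class 8 (Corrosive).
Total Class 8: (two 16.88 L containers = 33.76 L) + (two 13.25 L containers = 26.5 L) = 60.26 L.
That exceeds the Class 8 ocean vessel limit of 50 L.
Class 4.1 quantity: 1375 kg.
1375 kg is within the ocean vessel limit of 2500 kg for Class 4.1.
The segregation rule (Class 4.1 with Class 3) does not apply to Class 8 with Class 4.1.

No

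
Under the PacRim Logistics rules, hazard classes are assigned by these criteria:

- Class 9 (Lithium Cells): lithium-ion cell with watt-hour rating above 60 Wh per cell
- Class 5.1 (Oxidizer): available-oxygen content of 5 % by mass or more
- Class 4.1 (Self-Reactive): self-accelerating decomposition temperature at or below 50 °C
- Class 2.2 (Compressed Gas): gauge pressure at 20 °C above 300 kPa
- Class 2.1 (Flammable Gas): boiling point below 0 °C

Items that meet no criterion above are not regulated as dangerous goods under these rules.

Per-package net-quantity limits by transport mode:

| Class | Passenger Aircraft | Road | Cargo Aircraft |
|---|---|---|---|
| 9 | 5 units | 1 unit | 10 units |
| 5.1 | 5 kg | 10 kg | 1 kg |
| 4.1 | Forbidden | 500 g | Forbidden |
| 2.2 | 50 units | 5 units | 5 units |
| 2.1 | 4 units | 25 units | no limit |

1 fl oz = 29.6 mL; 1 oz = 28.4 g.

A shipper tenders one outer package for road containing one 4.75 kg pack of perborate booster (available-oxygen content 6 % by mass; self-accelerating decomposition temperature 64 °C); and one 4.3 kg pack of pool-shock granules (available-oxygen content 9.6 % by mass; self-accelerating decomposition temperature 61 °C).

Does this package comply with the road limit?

Yes

With available-oxygen content 6 % by mass (≥ 5 % by mass), the perborate booster falls in Class 5.1.
The pool-shock granules have available-oxygen content 9.6 % by mass, which is ≥ 5 % by mass, so they are Class 5.1 (Oxidizer).
Total Class 5.1: 4.75 kg + 4.3 kg = 9.05 kg.
9.05 kg is within the road limit of 10 kg for Class 5.1.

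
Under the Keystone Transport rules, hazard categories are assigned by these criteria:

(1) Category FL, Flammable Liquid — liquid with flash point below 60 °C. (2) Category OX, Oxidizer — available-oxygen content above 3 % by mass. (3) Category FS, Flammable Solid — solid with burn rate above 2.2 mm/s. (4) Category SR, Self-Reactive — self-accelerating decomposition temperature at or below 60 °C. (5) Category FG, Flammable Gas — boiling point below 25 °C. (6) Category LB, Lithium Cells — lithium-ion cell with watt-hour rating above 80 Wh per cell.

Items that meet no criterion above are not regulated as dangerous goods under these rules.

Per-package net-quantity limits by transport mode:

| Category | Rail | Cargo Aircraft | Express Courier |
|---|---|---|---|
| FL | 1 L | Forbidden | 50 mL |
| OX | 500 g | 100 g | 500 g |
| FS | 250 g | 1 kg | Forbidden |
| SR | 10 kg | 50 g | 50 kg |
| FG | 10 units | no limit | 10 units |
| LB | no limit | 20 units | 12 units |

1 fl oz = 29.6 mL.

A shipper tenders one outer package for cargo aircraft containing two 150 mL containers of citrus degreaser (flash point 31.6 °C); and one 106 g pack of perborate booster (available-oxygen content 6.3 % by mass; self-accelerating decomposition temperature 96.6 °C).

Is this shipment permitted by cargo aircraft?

No

With flash point 31.6 °C (< 60 °C), the citrus degreaser falls in Category FL.
The perborate booster has available-oxygen content 6.3 % by mass, which is > 3 % by mass, so it is Category OX (Oxidizer).
Category OX quantity: 106 g.
106 g exceeds the cargo aircraft limit of 100 g for Category OX.
Category FL quantity: two 150 mL containers = 300 mL.
By cargo aircraft, Category FL is Forbidden regardless of quantity.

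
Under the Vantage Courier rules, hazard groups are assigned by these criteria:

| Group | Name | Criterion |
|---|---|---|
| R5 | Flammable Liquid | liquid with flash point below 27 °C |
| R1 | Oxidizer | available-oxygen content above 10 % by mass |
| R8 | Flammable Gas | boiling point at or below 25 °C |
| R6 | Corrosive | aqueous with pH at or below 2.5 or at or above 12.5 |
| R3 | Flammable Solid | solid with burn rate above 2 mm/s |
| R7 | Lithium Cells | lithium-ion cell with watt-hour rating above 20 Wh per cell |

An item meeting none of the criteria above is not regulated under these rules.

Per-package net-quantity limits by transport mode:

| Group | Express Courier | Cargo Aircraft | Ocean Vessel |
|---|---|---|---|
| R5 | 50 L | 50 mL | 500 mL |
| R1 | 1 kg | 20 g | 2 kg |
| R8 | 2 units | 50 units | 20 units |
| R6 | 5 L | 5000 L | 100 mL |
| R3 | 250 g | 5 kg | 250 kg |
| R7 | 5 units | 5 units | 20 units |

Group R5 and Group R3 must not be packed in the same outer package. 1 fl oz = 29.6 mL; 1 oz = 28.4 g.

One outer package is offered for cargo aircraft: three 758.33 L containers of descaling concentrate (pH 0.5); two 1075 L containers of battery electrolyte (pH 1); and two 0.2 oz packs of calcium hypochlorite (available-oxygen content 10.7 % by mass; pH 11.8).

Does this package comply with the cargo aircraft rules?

Yes

With pH 0.5 (≤ 2.5), the descaling concentrate falls in Group R6.
pH 1 meets the Group R6 criterion (Corrosive), so the battery electrolyte is Group R6.
The calcium hypochlorite has available-oxygen content 10.7 % by mass, which is > 10 % by mass, so it is Group R1 (Oxidizer).
Group R6 net quantity: (three 758.33 L containers = 2274.99 L) + (two 1075 L containers = 2150 L) = 4424.99 L.
4424.99 L ≤ 5000 L (cargo aircraft limit, Group R6) — within limit.
Group R1 quantity: two 0.2 oz packs = 11.36 g.
11.36 g ≤ 20 g (cargo aircraft limit, Group R1) — within limit.
The segregation rule (Group R5 with Group R3) does not apply to Group R6 with Group R1.
Every hazard group is within its cargo aircraft limit and no segregation rule is violated.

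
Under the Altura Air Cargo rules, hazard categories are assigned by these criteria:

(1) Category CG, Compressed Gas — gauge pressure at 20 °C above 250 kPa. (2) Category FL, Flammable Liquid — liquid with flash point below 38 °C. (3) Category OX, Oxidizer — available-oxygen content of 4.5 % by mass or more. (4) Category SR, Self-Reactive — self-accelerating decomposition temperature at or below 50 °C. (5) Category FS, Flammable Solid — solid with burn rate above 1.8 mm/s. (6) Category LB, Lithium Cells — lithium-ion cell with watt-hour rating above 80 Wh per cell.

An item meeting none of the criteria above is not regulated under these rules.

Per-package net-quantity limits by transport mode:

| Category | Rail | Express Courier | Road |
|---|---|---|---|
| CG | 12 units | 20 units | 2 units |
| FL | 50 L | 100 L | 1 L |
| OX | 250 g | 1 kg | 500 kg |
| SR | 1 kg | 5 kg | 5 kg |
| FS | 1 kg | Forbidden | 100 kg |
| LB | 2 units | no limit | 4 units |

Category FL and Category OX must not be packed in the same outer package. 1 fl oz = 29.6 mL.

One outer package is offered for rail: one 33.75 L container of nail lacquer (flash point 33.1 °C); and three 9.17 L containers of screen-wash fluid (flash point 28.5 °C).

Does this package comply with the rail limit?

The nail lacquer has flash point 33.1 °C, which is < 38 °C, so it is Category FL (Flammable Liquid).
With flash point 28.5 °C (< 38 °C), the screen-wash fluid falls in Category FL.
Total Category FL: 33.75 L + (three 9.17 L containers = 27.51 L) = 61.26 L.
61.26 L exceeds the rail limit of 50 L for Category FL.

No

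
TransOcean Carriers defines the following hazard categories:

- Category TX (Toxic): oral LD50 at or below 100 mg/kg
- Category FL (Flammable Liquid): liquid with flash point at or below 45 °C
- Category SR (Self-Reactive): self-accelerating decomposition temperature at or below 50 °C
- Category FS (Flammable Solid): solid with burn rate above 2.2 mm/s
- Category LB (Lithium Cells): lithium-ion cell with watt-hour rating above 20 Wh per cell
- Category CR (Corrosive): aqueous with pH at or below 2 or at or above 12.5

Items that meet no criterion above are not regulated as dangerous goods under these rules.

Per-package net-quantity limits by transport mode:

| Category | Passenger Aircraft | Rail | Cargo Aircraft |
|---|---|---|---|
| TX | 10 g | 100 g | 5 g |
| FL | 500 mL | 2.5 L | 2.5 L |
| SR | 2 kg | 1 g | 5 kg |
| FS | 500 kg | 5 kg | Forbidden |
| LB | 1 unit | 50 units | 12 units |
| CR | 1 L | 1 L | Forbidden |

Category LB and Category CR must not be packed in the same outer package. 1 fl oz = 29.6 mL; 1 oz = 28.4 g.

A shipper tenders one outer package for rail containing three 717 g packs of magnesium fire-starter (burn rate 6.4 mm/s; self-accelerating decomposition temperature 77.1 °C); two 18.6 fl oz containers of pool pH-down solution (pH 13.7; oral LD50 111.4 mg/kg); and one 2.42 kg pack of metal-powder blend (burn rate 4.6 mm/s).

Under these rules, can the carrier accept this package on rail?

No

With burn rate 6.4 mm/s (> 2.2 mm/s), the magnesium fire-starter falls in Category FS.
pH 13.7 meets the Category CR criterion (Corrosive), so the pool pH-down solution is Category CR.
With burn rate 4.6 mm/s (> 2.2 mm/s), the metal-powder blend falls in Category FS.
Total Category FS: (three 717 g packs = 2.151 kg) + 2.42 kg = 4.571 kg.
4.571 kg ≤ 5 kg (rail limit, Category FS) — within limit.
Category CR quantity: two 18.6 fl oz containers = 1101.12 mL.
That exceeds the Category CR rail limit of 1 L.
The segregation rule (Category LB with Category CR) does not apply to Category FS with Category CR.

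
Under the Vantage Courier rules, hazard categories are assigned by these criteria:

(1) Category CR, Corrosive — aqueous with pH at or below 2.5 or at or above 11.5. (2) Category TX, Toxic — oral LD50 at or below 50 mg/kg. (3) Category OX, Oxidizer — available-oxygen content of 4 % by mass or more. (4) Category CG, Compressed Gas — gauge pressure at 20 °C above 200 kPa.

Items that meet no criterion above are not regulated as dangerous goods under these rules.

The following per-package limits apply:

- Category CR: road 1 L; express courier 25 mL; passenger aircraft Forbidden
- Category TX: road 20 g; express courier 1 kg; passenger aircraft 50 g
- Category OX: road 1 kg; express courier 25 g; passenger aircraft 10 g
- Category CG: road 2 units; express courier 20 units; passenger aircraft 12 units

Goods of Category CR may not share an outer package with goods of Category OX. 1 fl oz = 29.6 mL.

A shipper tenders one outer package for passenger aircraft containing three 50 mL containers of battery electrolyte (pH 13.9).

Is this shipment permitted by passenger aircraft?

No

pH 13.9 meets the Category CR criterion (Corrosive), so the battery electrolyte is Category CR.
Category CR quantity: three 50 mL containers = 150 mL.
Category CR is Forbidden by passenger aircraft.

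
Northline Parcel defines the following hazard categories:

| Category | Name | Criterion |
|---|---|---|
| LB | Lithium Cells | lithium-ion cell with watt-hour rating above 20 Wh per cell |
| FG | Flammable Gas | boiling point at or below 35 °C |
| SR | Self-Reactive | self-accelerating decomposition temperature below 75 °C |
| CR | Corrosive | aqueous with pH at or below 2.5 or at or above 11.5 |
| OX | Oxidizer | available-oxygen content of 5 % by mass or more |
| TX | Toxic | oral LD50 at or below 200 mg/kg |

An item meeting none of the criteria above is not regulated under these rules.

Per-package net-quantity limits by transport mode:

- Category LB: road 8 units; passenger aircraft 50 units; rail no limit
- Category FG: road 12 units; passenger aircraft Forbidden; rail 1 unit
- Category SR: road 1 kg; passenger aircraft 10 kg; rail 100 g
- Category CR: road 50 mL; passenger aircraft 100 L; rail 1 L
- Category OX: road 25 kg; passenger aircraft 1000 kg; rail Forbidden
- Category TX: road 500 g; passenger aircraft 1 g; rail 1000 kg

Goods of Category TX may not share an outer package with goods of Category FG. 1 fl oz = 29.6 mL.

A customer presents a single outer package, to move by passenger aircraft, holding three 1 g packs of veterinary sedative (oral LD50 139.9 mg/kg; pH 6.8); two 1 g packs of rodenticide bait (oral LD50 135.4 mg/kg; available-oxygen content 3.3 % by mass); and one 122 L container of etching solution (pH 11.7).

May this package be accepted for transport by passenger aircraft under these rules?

No

With oral LD50 139.9 mg/kg (≤ 200 mg/kg), the veterinary sedative falls in Category TX.
Oral LD50 135.4 mg/kg meets the Category TX criterion (Toxic), so the rodenticide bait is Category TX.
The etching solution has pH 11.7, which is ≥ 11.5, so it is Category CR (Corrosive).
Total Category TX: (three 1 g packs = 3 g) + (two 1 g packs = 2 g) = 5 g.
That exceeds the Category TX passenger aircraft limit of 1 g.
Category CR quantity: 122 L.
That exceeds the Category CR passenger aircraft limit of 100 L.
The segregation rule (Category TX with Category FG) does not apply to Category TX with Category CR.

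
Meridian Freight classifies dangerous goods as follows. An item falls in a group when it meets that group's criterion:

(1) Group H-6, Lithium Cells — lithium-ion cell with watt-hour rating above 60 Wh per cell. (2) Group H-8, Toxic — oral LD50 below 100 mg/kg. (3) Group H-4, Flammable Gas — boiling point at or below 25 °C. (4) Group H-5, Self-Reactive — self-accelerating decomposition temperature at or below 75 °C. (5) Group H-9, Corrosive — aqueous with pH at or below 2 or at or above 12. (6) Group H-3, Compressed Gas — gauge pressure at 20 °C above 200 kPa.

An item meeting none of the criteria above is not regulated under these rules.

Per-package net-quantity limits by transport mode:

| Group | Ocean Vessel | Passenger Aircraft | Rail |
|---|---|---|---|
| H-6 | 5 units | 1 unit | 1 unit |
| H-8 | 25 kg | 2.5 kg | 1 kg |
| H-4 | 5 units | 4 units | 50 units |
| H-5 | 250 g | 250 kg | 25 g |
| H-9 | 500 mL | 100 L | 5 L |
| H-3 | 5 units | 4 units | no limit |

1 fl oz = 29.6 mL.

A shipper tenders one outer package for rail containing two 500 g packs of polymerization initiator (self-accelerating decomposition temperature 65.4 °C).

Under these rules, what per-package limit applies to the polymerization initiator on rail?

25 g

The polymerization initiator has self-accelerating decomposition temperature 65.4 °C, which is ≤ 75 °C, so it is Group H-5 (Self-Reactive).
The rail limit for Group H-5 is 25 g.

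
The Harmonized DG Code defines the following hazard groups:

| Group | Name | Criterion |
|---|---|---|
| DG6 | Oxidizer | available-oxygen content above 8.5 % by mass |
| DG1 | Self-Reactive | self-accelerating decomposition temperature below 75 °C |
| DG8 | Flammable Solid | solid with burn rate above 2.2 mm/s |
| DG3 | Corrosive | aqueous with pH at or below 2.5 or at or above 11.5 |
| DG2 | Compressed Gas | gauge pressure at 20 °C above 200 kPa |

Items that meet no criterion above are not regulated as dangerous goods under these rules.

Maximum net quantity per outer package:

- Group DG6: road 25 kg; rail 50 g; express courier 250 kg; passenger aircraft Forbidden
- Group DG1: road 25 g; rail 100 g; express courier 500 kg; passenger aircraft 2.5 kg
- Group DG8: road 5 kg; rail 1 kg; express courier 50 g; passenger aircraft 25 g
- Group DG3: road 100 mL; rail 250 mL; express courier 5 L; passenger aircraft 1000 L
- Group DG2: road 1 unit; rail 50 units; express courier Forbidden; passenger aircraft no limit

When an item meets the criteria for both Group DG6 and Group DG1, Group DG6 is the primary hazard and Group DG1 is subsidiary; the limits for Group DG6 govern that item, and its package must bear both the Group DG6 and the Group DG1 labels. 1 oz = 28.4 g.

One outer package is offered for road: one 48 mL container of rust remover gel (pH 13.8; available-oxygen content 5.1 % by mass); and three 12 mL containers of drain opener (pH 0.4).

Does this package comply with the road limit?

Yes

The rust remover gel has pH 13.8, which is ≥ 11.5, so it is Group DG3 (Corrosive).
Drain opener: pH 0.4 ≤ 2.5 → Group DG3 (Corrosive).
Group DG3 net quantity: 48 mL + (three 12 mL containers = 36 mL) = 84 mL.
84 mL ≤ 100 mL (road limit, Group DG3) — within limit.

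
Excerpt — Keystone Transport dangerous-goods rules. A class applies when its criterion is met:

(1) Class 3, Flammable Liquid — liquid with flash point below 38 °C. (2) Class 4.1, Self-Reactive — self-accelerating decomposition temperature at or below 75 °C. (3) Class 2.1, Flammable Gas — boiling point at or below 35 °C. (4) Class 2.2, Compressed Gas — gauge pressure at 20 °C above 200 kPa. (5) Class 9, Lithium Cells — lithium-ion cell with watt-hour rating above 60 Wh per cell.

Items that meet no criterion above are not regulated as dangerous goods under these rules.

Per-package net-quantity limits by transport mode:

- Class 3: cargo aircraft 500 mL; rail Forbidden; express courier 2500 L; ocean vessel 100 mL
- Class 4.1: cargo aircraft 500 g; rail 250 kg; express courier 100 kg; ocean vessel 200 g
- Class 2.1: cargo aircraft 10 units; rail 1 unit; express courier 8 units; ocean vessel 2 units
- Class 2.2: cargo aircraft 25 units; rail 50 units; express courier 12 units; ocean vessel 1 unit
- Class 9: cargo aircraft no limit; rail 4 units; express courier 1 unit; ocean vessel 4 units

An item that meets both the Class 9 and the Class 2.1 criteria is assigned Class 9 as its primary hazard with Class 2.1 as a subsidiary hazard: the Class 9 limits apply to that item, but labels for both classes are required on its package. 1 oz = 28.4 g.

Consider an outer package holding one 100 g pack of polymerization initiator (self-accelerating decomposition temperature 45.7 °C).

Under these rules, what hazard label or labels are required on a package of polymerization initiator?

The polymerization initiator has self-accelerating decomposition temperature 45.7 °C, which is ≤ 75 °C, so it is Class 4.1 (Self-Reactive).
Only the Class 4.1 label is required.

Class 4.1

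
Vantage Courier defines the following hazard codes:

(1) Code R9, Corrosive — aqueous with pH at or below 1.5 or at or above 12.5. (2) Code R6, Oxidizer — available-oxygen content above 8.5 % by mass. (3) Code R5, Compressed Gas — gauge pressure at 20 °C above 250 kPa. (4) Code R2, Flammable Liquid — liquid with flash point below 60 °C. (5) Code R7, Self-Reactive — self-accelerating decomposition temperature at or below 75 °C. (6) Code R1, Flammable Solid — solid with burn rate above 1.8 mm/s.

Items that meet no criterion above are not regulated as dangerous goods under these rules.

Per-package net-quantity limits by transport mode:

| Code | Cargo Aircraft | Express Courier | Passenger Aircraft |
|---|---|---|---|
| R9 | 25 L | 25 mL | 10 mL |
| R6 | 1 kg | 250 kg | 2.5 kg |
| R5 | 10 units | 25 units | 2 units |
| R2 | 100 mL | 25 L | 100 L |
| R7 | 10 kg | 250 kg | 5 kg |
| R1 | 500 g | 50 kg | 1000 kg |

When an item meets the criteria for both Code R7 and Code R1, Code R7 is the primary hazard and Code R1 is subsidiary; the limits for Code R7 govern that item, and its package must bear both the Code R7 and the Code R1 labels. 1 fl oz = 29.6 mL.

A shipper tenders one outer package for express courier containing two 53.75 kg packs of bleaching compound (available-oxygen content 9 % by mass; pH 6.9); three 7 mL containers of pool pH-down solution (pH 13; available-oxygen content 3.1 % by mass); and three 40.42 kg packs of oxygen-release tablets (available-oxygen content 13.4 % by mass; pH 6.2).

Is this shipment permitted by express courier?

Yes

With available-oxygen content 9 % by mass (> 8.5 % by mass), the bleaching compound falls in Code R6.
With pH 13 (≥ 12.5), the pool pH-down solution falls in Code R9.
Oxygen-release tablets: available-oxygen content 13.4 % by mass > 8.5 % by mass → Code R6 (Oxidizer).
Total Code R6: (two 53.75 kg packs = 107.5 kg) + (three 40.42 kg packs = 121.26 kg) = 228.76 kg.
228.76 kg ≤ 250 kg (express courier limit, Code R6) — within limit.
Code R9 quantity: three 7 mL containers = 21 mL.
21 mL is within the express courier limit of 25 mL for Code R9.
Every hazard code is within its express courier limit and no segregation rule is violated.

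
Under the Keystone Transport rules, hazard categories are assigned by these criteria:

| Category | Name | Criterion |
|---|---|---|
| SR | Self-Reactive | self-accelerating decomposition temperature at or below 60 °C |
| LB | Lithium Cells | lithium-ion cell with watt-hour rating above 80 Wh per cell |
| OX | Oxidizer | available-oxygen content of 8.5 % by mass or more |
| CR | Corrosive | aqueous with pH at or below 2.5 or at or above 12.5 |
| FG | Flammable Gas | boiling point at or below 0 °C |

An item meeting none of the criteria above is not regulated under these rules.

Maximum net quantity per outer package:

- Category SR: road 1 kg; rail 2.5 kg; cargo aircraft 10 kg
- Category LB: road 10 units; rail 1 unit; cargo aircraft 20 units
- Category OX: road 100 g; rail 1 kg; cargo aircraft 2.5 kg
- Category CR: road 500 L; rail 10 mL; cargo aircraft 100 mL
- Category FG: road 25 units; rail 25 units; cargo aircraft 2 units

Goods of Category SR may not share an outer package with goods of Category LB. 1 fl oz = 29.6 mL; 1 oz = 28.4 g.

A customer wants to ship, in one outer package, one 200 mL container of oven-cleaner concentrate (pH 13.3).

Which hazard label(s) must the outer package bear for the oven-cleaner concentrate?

Oven-cleaner concentrate: pH 13.3 ≥ 12.5 → Category CR (Corrosive).
Only the Category CR label is required.

Category CR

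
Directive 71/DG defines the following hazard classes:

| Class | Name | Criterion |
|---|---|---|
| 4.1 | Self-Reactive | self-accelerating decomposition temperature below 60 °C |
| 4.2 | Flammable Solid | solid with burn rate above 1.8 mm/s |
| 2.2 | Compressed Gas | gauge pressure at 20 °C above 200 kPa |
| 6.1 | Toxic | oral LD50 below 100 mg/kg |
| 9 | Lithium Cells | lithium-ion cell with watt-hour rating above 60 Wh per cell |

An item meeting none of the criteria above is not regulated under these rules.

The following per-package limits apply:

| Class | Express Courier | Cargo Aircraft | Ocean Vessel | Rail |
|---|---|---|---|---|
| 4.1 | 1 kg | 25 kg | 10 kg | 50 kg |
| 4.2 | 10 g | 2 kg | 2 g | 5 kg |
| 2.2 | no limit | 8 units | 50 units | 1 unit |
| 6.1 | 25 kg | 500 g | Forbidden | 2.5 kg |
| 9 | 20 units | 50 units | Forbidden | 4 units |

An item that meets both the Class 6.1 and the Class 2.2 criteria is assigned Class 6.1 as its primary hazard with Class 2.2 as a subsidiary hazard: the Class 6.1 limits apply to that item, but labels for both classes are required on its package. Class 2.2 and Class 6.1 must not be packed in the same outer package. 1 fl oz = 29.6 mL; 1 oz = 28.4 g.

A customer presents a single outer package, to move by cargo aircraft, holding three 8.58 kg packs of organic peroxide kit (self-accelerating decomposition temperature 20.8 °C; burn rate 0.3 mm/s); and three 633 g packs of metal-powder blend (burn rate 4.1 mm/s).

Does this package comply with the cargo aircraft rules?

Self-accelerating decomposition temperature 20.8 °C meets the Class 4.1 criterion (Self-Reactive), so the organic peroxide kit is Class 4.1.
The metal-powder blend has burn rate 4.1 mm/s, which is > 1.8 mm/s, so it is Class 4.2 (Flammable Solid).
Class 4.1 quantity: three 8.58 kg packs = 25.74 kg.
25.74 kg > 25 kg (cargo aircraft limit, Class 4.1) — over the limit.
Class 4.2 quantity: three 633 g packs = 1.899 kg.
1.899 kg is within the cargo aircraft limit of 2 kg for Class 4.2.
The segregation rule (Class 2.2 with Class 6.1) does not apply to Class 4.1 with Class 4.2.

No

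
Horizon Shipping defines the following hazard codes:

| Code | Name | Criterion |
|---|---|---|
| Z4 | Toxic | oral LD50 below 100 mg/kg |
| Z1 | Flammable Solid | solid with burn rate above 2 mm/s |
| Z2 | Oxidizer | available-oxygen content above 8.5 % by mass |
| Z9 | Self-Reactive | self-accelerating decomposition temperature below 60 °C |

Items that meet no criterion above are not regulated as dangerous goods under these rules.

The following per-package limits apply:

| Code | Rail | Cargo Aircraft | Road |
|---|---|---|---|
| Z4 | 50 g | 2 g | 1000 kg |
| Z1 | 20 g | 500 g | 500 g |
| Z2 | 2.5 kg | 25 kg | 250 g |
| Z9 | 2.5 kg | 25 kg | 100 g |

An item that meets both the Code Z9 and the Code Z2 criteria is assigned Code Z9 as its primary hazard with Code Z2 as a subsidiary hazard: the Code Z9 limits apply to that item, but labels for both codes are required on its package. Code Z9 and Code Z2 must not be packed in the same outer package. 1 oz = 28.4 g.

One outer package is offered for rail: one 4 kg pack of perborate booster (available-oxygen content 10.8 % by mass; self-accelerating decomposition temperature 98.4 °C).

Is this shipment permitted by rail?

No

With available-oxygen content 10.8 % by mass (> 8.5 % by mass), the perborate booster falls in Code Z2.
Code Z2 quantity: 4 kg.
4 kg > 2.5 kg (rail limit, Code Z2) — over the limit.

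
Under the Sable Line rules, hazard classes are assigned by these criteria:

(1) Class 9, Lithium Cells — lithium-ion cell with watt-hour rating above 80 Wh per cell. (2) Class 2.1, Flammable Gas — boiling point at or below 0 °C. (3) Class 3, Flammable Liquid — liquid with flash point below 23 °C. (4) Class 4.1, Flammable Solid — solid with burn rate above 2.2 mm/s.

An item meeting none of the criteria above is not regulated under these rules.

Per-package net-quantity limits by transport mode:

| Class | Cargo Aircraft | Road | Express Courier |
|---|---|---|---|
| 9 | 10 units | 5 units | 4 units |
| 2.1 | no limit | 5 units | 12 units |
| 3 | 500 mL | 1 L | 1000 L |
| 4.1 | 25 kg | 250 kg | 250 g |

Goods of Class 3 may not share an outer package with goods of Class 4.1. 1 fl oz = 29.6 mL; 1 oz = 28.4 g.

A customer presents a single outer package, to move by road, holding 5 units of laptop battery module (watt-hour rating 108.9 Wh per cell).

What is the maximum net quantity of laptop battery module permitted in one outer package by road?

Laptop battery module: watt-hour rating 108.9 Wh per cell > 80 Wh per cell → Class 9 (Lithium Cells).
The road limit for Class 9 is 5 units.

5 units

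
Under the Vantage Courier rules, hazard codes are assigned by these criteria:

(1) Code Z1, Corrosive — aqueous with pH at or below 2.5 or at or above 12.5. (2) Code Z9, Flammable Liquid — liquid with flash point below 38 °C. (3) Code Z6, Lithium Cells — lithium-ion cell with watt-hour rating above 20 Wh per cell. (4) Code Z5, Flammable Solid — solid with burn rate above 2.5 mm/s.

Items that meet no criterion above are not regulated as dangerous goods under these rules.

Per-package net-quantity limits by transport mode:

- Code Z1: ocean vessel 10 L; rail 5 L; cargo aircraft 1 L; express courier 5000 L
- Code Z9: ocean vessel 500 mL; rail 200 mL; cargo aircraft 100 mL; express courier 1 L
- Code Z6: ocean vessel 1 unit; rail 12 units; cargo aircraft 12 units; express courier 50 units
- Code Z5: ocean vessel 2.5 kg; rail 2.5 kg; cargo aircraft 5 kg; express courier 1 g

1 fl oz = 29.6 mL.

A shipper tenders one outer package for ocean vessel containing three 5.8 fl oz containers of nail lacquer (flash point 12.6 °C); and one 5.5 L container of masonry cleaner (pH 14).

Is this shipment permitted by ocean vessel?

No

With flash point 12.6 °C (< 38 °C), the nail lacquer falls in Code Z9.
The masonry cleaner has pH 14, which is ≥ 12.5, so it is Code Z1 (Corrosive).
Code Z9 quantity: three 5.8 fl oz containers = 515.04 mL.
515.04 mL exceeds the ocean vessel limit of 500 mL for Code Z9.
Code Z1 quantity: 5.5 L.
5.5 L is within the ocean vessel limit of 10 L for Code Z1.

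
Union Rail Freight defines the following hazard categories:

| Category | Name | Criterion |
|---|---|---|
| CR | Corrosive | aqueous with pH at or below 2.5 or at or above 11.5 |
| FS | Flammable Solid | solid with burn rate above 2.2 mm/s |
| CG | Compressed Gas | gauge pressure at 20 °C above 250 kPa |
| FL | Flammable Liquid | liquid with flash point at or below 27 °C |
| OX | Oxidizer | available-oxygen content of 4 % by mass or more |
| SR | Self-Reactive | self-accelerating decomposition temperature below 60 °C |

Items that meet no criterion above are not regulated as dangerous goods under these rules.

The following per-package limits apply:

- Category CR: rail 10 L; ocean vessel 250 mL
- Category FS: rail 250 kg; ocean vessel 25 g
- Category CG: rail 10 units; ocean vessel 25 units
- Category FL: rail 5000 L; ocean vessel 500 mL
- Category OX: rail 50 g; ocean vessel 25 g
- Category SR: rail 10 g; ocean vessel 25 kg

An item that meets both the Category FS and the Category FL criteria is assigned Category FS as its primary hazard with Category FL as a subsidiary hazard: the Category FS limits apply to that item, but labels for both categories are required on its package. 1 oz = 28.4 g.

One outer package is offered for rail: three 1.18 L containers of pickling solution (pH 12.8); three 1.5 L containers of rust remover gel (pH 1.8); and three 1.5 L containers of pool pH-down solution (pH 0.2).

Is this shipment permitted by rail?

With pH 12.8 (≥ 11.5), the pickling solution falls in Category CR.
The rust remover gel has pH 1.8, which is ≤ 2.5, so it is Category CR (Corrosive).
Pool pH-down solution: pH 0.2 ≤ 2.5 → Category CR (Corrosive).
Total Category CR: (three 1.18 L containers = 3.54 L) + (three 1.5 L containers = 4.5 L) + (three 1.5 L containers = 4.5 L) = 12.54 L.
12.54 L exceeds the rail limit of 10 L for Category CR.

No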